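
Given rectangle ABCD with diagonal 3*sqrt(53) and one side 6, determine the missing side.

b = sqrt(d^2 - a^2) = sqrt(477 - 36) = sqrt(441) = 21

21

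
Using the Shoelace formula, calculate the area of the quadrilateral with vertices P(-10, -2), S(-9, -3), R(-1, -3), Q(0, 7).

Shoelace: sum of cross terms = 99, Area = (1/2)|99| = 99/2

99/2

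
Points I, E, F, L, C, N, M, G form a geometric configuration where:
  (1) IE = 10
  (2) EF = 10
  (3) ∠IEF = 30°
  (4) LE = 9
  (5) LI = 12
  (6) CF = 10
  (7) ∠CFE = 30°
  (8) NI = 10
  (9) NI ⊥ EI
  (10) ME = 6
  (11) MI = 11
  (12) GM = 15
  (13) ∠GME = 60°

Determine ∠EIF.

Step 1: By the law of cosines on triangle IEF: IF² = 10² + 10² − 2·10·10·cos(30°) = 26.79, so IF ≈ 5.18.
Step 2: By the inverse law of cosines on triangle EIF: cos(∠EIF) = (10² + 5.18² − 10²) / (2·10·5.18) = 26.79/103.53 = 0.2588, so ∠EIF = 75°.

Therefore, the measure of angle ∠EIF = 75°.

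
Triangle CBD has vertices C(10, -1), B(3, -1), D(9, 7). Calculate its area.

Shoelace: Area = (1/2)|10(-1-7) + 3(7--1) + 9(-1--1)| = (1/2)(56) = 28

28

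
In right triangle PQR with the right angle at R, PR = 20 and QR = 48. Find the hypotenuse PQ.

PQ = sqrt(20^2 + 48^2) = sqrt(2704) = 52

52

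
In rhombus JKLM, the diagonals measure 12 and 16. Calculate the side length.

Half-diagonals are 6 and 8. side = sqrt(6^2 + 8^2) = sqrt(100) = 10

10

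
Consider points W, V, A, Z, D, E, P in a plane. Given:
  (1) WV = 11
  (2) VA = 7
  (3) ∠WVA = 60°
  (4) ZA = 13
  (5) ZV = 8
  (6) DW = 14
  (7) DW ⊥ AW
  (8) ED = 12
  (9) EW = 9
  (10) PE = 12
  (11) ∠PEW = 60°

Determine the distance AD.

Step 1: By the law of cosines on triangle AVW: AW² = 7² + 11² − 2·7·11·cos(60°) = 93, so AW = √93.
Step 2: By the law of cosines on triangle AWD: AD² = √93² + 14² − 2·√93·14·cos(90°) = 289, so AD = 17.

Therefore, the length of AD = 17.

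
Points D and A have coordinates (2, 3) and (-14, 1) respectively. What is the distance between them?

The horizontal distance is |-14 - 2| = 16 and the vertical distance is |1 - 3| = 2.
By the Pythagorean theorem, d = sqrt(16^2 + 2^2) = sqrt(260) = 2*sqrt(65).

2*sqrt(65)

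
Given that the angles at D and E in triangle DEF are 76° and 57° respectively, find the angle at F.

The interior angles sum to 180°: angle F = 180 - 76 - 57 = 47°.
The triangle is acute (angles 76°, 57°, 47°).

47 degrees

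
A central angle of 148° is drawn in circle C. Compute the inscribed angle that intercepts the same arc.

By the inscribed angle theorem, the inscribed angle is half the central angle.
Inscribed angle = 148° / 2 = 74°

74°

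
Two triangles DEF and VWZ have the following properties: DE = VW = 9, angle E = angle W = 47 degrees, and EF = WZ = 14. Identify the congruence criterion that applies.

The given information provides:
DE = VW = 9, angle E = angle W = 47 degrees, and EF = WZ = 14
This matches the SAS congruence theorem.
Two pairs of corresponding sides and the included angle are equal (Side-Angle-Side).

SAS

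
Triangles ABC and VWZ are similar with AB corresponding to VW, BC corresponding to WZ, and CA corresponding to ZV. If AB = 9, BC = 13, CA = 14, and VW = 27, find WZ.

Since the triangles are similar, the ratio of corresponding sides is constant.
Scale factor k = VW / AB = 27 / 9 = 3
WZ = k * BC = 3 * 13 = 39

39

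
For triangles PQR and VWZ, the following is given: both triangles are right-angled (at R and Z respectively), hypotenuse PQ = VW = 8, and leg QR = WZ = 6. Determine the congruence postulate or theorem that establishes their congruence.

The given information matches HL: The hypotenuse and one leg of two right triangles are equal (Hypotenuse-Leg).

HL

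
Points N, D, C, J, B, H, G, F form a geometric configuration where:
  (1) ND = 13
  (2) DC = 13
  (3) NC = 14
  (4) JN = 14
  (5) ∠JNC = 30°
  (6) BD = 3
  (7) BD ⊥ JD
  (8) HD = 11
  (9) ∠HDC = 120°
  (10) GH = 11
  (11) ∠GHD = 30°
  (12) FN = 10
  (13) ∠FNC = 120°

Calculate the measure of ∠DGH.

Step 1: By the law of cosines on triangle GHD: GD² = 11² + 11² − 2·11·11·cos(30°) = 32.42, so GD ≈ 5.69.
Step 2: By the inverse law of cosines on triangle DGH: cos(∠DGH) = (5.69² + 11² − 11²) / (2·5.69·11) = 32.42/125.27 = 0.2588, so ∠DGH = 75°.

Therefore, the measure of angle ∠DGH = 75°.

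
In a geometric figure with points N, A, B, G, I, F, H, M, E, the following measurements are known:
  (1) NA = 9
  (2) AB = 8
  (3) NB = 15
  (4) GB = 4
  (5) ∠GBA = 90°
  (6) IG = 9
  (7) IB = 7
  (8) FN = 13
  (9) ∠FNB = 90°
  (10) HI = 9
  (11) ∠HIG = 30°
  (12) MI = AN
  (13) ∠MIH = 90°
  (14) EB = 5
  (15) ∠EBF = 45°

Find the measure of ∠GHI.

Step 1: By the law of cosines on triangle HIG: HG² = 9² + 9² − 2·9·9·cos(30°) = 21.7, so HG ≈ 4.66.
Step 2: By the inverse law of cosines on triangle GHI: cos(∠GHI) = (4.66² + 9² − 9²) / (2·4.66·9) = 21.7/83.86 = 0.2588, so ∠GHI = 75°.

Therefore, the measure of angle ∠GHI = 75°.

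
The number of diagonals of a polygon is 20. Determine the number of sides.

Using d = n(n - 3)/2, we solve 20 = n(n - 3)/2.
So n(n - 3) = 40.
Testing n = 8: 8 * 5 = 40 = 40. Correct.
The polygon has 8 sides.

8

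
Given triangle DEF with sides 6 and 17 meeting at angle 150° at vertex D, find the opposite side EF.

When two sides and the included angle are known, the law of cosines gives the third side.
c^2 = a^2 + b^2 - 2ab cos(C) generalizes the Pythagorean theorem to non-right triangles.
Here: EF^2 = 36 + 289 - 204*(-sqrt(3)/2) = 102*sqrt(3) + 325
EF = sqrt(102*sqrt(3) + 325)

sqrt(102*sqrt(3) + 325)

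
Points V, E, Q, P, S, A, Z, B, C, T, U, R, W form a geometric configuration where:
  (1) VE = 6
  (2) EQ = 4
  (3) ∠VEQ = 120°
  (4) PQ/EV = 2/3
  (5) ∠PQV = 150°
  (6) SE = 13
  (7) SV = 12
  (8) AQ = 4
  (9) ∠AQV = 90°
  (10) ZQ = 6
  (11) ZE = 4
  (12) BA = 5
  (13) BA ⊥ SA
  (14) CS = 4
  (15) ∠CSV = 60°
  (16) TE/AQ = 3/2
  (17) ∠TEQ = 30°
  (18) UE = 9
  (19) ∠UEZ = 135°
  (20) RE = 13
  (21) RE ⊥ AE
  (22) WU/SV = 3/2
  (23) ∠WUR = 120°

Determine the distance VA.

Step 1: By the law of cosines on triangle VEQ: VQ² = 6² + 4² − 2·6·4·cos(120°) = 76, so VQ = 2·√19.
Step 2: By the law of cosines on triangle VQA: VA² = (2·√19)² + 4² − 2·2·√19·4·cos(90°) = 92, so VA = 2·√23.

Therefore, the length of VA = 2·√23.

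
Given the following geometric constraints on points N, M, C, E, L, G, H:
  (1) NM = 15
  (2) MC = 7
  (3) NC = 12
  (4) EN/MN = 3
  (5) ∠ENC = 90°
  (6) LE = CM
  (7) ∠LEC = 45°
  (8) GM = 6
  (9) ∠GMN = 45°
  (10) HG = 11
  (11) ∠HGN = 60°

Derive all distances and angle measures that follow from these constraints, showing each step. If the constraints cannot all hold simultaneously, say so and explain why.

The constraints are consistent.

From the given relations:
  EN = 3·MN = 3·15 = 45
  LE = CM = 7

Step 1: From NM = 15, MG = 6, and ∠NMG = 45°, by the law of cosines:
  NG² = NM² + MG² - 2·NM·MG·cos(45°) = 225 + 36 - 127.3 = 133.7
  NG ≈ 11.56

Step 2: From CN = 12, NE = 45, and ∠CNE = 90°, by the law of cosines:
  CE² = CN² + NE² - 2·CN·NE·cos(90°) = 144 + 2025 - 0 = 2169
  CE ≈ 46.57

Step 3: From NC = 12, NM = 15, CM = 7, by the inverse law of cosines:
  cos(∠CNM) = (NC² + NM² - CM²) / (2·NC·NM)
  ∠CNM = 27.27°

Step 4: From MC = 7, MN = 15, CN = 12, by the inverse law of cosines:
  cos(∠CMN) = (MC² + MN² - CN²) / (2·MC·MN)
  ∠CMN = 51.75°

Step 5: From CM = 7, CN = 12, MN = 15, by the inverse law of cosines:
  cos(∠MCN) = (CM² + CN² - MN²) / (2·CM·CN)
  ∠MCN = 100.98°

Step 6: From NG = 11.56, GH = 11, and ∠NGH = 60°, by the law of cosines:
  NH² = NG² + GH² - 2·NG·GH·cos(60°) = 133.7 + 121 - 127.2 = 127.5
  NH ≈ 11.29

Step 7: From CE = 46.57, EL = 7, and ∠CEL = 45°, by the law of cosines:
  CL² = CE² + EL² - 2·CE·EL·cos(45°) = 2169 + 49 - 461 = 1757
  CL ≈ 41.92

Step 8: From NG = 11.56, NM = 15, GM = 6, by the inverse law of cosines:
  cos(∠GNM) = (NG² + NM² - GM²) / (2·NG·NM)
  ∠GNM = 21.52°

Step 9: From CE = 46.57, CN = 12, EN = 45, by the inverse law of cosines:
  cos(∠ECN) = (CE² + CN² - EN²) / (2·CE·CN)
  ∠ECN = 75.07°

Step 10: From EC = 46.57, EN = 45, CN = 12, by the inverse law of cosines:
  cos(∠CEN) = (EC² + EN² - CN²) / (2·EC·EN)
  ∠CEN = 14.93°

Step 11: From GM = 6, GN = 11.56, MN = 15, by the inverse law of cosines:
  cos(∠MGN) = (GM² + GN² - MN²) / (2·GM·GN)
  ∠MGN = 113.48°

Step 12: From NG = 11.56, NH = 11.29, GH = 11, by the inverse law of cosines:
  cos(∠GNH) = (NG² + NH² - GH²) / (2·NG·NH)
  ∠GNH = 57.52°

Step 13: From CE = 46.57, CL = 41.92, EL = 7, by the inverse law of cosines:
  cos(∠ECL) = (CE² + CL² - EL²) / (2·CE·CL)
  ∠ECL = 6.78°

Step 14: From LC = 41.92, LE = 7, CE = 46.57, by the inverse law of cosines:
  cos(∠CLE) = (LC² + LE² - CE²) / (2·LC·LE)
  ∠CLE = 128.22°

Step 15: From HG = 11, HN = 11.29, GN = 11.56, by the inverse law of cosines:
  cos(∠GHN) = (HG² + HN² - GN²) / (2·HG·HN)
  ∠GHN = 62.48°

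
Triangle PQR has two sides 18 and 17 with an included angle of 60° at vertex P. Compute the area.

Area = (1/2) * PQ * PR * sin(P)
Area = (1/2) * 18 * 17 * sin(60°)
Area = (1/2) * 18 * 17 * sqrt(3)/2
Area = 153*sqrt(3)/2

153*sqrt(3)/2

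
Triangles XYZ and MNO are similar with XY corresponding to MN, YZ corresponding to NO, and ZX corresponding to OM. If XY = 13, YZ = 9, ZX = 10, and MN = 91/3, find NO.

Similar triangles have proportional sides. Setting up the proportion:
MN / XY = NO / YZ
91/3 / 13 = NO / 9
NO = 9 * 91/3 / 13 = 21.

21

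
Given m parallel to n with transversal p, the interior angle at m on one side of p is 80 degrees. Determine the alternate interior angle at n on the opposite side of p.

Alternate interior angles are equal: 80 degrees.

80 degrees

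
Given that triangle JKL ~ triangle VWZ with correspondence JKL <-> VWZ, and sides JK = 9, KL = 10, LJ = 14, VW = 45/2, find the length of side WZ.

Since the triangles are similar, the ratio of corresponding sides is constant.
Scale factor k = VW / JK = 45/2 / 9 = 5/2
WZ = k * KL = 5/2 * 10 = 25

25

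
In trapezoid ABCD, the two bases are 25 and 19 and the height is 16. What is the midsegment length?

The midsegment (median) of a trapezoid connects the midpoints of the non-parallel sides.
Its length is the average of the two bases: (25 + 19) / 2 = 22.

22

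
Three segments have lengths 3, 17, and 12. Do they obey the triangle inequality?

No.
The triangle inequality is violated: 3 + 12 = 15 ≤ 17.
These lengths cannot form a triangle.

No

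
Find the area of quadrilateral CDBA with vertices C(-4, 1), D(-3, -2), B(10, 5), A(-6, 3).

The Shoelace formula works by pairing each vertex with the next (cycling back to the first).
For each pair, compute x_i*y_(i+1) - x_(i+1)*y_i:
  (-4*-2 - -3*1) = 11
  (-3*5 - 10*-2) = 5
  (10*3 - -6*5) = 60
  (-6*1 - -4*3) = 6
Taking half the absolute value of the total: Area = (1/2)(82) = 41.

41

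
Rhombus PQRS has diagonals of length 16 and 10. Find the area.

Area = (16 * 10) / 2 = 160 / 2 = 80

80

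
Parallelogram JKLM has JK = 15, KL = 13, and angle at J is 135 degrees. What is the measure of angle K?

Opposite sides of a parallelogram are parallel, so consecutive angles form co-interior angles on a transversal.
Co-interior angles sum to 180°, giving angle K = 180 - 135 = 45 degrees.

45 degrees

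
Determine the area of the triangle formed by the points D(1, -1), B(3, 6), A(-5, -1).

Shoelace: Area = (1/2)|1(6--1) + 3(-1--1) + -5(-1-6)| = (1/2)(42) = 21

21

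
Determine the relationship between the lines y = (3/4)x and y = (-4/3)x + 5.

Slope of line 1: m1 = 3/4
Slope of line 2: m2 = -4/3
Two lines are perpendicular when the product of their slopes is -1 (negative reciprocals).
m1 * m2 = (3/4) * (-4/3) = -1, confirming perpendicularity.

Perpendicular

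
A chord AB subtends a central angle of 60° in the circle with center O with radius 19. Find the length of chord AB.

Chord = 2(19) sin(30°) = 19

19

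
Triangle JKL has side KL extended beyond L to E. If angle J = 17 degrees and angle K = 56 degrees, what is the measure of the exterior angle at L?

By the exterior angle theorem, an exterior angle of a triangle equals the sum of the two remote interior angles.
Exterior angle = angle J + angle K
Exterior angle = 17 + 56 = 73 degrees

73 degrees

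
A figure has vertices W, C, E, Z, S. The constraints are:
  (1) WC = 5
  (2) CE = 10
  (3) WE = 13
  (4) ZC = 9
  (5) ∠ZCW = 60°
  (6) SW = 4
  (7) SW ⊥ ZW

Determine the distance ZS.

Step 1: By the law of cosines on triangle ZCW: ZW² = 9² + 5² − 2·9·5·cos(60°) = 61, so ZW = √61.
Step 2: By the law of cosines on triangle ZWS: ZS² = √61² + 4² − 2·√61·4·cos(90°) = 77, so ZS = √77.

Therefore, the length of ZS = √77.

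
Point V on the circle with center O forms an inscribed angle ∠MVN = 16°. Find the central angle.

The inscribed angle theorem states that a central angle is always twice any inscribed angle that subtends the same arc.
Since the inscribed angle is 16°, the central angle = 2 × 16° = 32°.

32°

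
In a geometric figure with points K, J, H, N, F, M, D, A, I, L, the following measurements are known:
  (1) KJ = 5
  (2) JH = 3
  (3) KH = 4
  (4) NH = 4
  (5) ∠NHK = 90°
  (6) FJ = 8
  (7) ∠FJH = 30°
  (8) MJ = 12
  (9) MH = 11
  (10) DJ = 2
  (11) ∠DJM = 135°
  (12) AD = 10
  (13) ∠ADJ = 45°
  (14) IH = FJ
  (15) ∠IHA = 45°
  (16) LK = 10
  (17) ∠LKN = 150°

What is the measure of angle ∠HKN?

Step 1: By the law of cosines on triangle KHN: KN² = 4² + 4² − 2·4·4·cos(90°) = 32, so KN = 4·√2.
Step 2: By the inverse law of cosines on triangle HKN: cos(∠HKN) = (4² + (4·√2)² − 4²) / (2·4·4·√2) = 32/45.25 = 0.7071, so ∠HKN = 45°.

Therefore, the measure of angle ∠HKN = 45°.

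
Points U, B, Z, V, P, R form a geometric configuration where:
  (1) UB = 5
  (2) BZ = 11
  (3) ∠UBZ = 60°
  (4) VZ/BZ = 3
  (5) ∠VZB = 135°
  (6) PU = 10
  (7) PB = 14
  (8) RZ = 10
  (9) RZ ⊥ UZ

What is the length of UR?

Step 1: By the law of cosines on triangle ZBU: ZU² = 11² + 5² − 2·11·5·cos(60°) = 91, so ZU = √91.
Step 2: By the law of cosines on triangle UZR: UR² = √91² + 10² − 2·√91·10·cos(90°) = 191, so UR = √191.

Therefore, the length of UR = √191.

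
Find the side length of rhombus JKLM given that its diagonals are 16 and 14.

In a rhombus, the diagonals bisect each other perpendicularly, creating four congruent right triangles.
Each triangle has legs 8 (half of 16) and 7 (half of 14).
The hypotenuse of each right triangle is a side of the rhombus:
side = sqrt(8^2 + 7^2) = sqrt(113)

sqrt(113)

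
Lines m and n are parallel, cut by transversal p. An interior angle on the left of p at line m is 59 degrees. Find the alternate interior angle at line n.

Alternate interior angles formed by parallel lines and a transversal are equal.
The given angle is 59 degrees.
The alternate interior angle = 59 degrees.

59 degrees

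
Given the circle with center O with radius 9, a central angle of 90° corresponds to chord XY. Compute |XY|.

Drop a perpendicular from the center to the chord, bisecting both the chord and the central angle.
Each half-chord = r sin(θ/2) = 9 sin(45°).
The full chord = 2 × 9 × sin(45°) = 9*sqrt(2).

9*sqrt(2)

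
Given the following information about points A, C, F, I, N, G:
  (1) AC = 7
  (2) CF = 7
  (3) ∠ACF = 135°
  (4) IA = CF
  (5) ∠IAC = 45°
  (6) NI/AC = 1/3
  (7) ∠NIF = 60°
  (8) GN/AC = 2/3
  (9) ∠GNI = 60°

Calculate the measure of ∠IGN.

From the given relations: GN = 2/3·AC = 2/3·7 ≈ 4.67; NI = 1/3·AC = 1/3·7 ≈ 2.33.
Step 1: By the law of cosines on triangle GNI: GI² = 4.67² + 2.33² − 2·4.67·2.33·cos(60°) = 16.33, so GI = 7/3·√3.
Step 2: By the inverse law of cosines on triangle IGN: cos(∠IGN) = ((7/3·√3)² + 4.67² − 2.33²) / (2·7/3·√3·4.67) = 32.67/37.72 = 0.866, so ∠IGN = 30°.

Therefore, the measure of angle ∠IGN = 30°.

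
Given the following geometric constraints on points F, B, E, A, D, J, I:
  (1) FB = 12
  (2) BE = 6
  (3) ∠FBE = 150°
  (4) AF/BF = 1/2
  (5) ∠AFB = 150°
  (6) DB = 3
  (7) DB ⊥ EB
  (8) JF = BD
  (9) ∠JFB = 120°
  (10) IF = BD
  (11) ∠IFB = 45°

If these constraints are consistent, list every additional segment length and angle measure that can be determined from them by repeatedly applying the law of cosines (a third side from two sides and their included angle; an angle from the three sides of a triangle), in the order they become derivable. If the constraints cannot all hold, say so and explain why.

The constraints are consistent. Derivable facts, in order:
After 1 step:
- BA ≈ 17.46
- BI ≈ 10.1
- BJ = 3·√21
- ED = 3·√5
- FE ≈ 17.46
After 2 steps:
- ∠ABF = 9.9°
- ∠BAF = 20.1°
- ∠BDE = 63.43°
- ∠BED = 26.57°
- ∠BEF = 20.1°
- ∠BFE = 9.9°
- ∠BIF = 122.88°
- ∠BJF = 49.11°
- ∠FBI = 12.12°
- ∠FBJ = 10.89°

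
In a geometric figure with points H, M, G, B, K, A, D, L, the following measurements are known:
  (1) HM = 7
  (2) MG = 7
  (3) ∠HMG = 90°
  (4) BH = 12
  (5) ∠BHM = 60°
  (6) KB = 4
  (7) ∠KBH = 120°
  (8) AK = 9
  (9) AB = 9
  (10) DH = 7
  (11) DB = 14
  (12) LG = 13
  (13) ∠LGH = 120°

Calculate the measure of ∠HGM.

Step 1: By the law of cosines on triangle GMH: GH² = 7² + 7² − 2·7·7·cos(90°) = 98, so GH = 7·√2.
Step 2: By the inverse law of cosines on triangle HGM: cos(∠HGM) = ((7·√2)² + 7² − 7²) / (2·7·√2·7) = 98/138.59 = 0.7071, so ∠HGM = 45°.

Therefore, the measure of angle ∠HGM = 45°.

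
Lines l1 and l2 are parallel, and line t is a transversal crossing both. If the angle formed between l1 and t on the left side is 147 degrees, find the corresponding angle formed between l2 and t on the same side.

Corresponding angles formed by parallel lines and a transversal are equal.
The given angle is 147 degrees.
The corresponding angle = 147 degrees.

147 degrees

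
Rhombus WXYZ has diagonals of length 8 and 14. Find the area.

The diagonals of a rhombus divide it into four right triangles.
Each triangle has legs 8/ 2 = 4 and 14/2 = 7, so each has area (1/2)*4*7 = 14.
Four such triangles give total area = (d1 * d2) / 2 = 56.

56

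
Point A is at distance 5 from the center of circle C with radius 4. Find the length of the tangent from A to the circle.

The tangent, radius, and line from the external point to the center form a right triangle.
The right angle is where the tangent meets the radius.
By the Pythagorean theorem: tangent² + 4² = 5²
tangent² = 25 - 16 = 9
tangent = 3

3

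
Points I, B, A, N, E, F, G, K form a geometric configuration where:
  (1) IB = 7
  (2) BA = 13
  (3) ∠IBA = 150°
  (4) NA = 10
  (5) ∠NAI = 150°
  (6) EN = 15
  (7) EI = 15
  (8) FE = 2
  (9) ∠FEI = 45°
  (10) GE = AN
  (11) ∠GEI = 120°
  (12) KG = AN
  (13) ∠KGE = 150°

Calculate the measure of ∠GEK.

From the given relations: GE = AN = 10; KG = AN = 10.
Step 1: By the law of cosines on triangle EGK: EK² = 10² + 10² − 2·10·10·cos(150°) = 373.21, so EK ≈ 19.32.
Step 2: By the inverse law of cosines on triangle GEK: cos(∠GEK) = (10² + 19.32² − 10²) / (2·10·19.32) = 373.21/386.37 = 0.9659, so ∠GEK = 15°.

Therefore, the measure of angle ∠GEK = 15°.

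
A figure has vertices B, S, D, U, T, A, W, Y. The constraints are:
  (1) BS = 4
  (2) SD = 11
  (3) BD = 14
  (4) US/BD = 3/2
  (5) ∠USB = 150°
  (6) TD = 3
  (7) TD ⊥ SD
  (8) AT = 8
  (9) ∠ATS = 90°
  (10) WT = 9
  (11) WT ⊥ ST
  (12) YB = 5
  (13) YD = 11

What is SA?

Step 1: By the law of cosines on triangle SDT: ST² = 11² + 3² − 2·11·3·cos(90°) = 130, so ST = √130.
Step 2: By the law of cosines on triangle STA: SA² = √130² + 8² − 2·√130·8·cos(90°) = 194, so SA = √194.

Therefore, the length of SA = √194.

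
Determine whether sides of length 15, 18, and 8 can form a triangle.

For three segments to close into a triangle, no single side can be as long as the other two combined.
The longest side is 18, and 8 + 15 = 23 > 18.
A triangle can be formed.

Yes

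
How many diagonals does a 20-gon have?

Each of the 20 vertices connects to 17 non-adjacent vertices via diagonals.
Total connections = 20 × 17 = 340, but each diagonal is counted twice.
Number of diagonals = 340 / 2 = 170.

170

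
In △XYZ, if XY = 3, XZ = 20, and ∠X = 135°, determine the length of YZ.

By the law of cosines: YZ^2 = XY^2 + XZ^2 - 2*XY*XZ*cos(X)
YZ^2 = 3^2 + 20^2 - 2*3*20*cos(135°)
YZ^2 = 9 + 400 - 120*(-sqrt(2)/2)
YZ^2 = 60*sqrt(2) + 409
YZ = sqrt(60*sqrt(2) + 409)

sqrt(60*sqrt(2) + 409)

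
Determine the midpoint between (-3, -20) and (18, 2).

The midpoint is the average of the coordinates:
x: (-3 + 18)/2 = 15/2
y: (-20 + 2)/2 = -9
Midpoint = (15/2, -9)

(15/2, -9)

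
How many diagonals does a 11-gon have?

Each of the 11 vertices connects to 8 non-adjacent vertices via diagonals.
Total connections = 11 × 8 = 88, but each diagonal is counted twice.
Number of diagonals = 88 / 2 = 44.

44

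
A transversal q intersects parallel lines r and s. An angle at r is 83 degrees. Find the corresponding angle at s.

When a transversal crosses parallel lines, angles in the same position at each intersection are called corresponding angles.
These are always equal, so the answer is 83 degrees.

83 degrees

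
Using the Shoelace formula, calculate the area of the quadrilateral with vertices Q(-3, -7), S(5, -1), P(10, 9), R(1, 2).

The Shoelace formula works by pairing each vertex with the next (cycling back to the first).
For each pair, compute x_i*y_(i+1) - x_(i+1)*y_i:
  (-3*-1 - 5*-7) = 38
  (5*9 - 10*-1) = 55
  (10*2 - 1*9) = 11
  (1*-7 - -3*2) = -1
Taking half the absolute value of the total: Area = (1/2)(103) = 103/2.

103/2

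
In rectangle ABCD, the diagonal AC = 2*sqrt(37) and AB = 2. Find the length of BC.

Using the Pythagorean theorem: d^2 = a^2 + b^2
b^2 = d^2 - a^2
b^2 = 148 - 4
b^2 = 144
b = sqrt(144) = 12

12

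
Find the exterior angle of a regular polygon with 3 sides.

Each exterior angle of a regular n-gon is 360 / n.
For n = 3: 360 / 3 = 120 degrees.

120 degrees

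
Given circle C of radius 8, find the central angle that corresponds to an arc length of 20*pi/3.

Arc length L = 2πr × θ/360, so θ = 360L / (2πr).
θ = 360 × 20*pi/3 / (2π × 8)
θ = 150°
θ = 150°

150°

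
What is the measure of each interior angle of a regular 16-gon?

Each interior angle of a regular n-gon is (n - 2) * 180 / n.
For n = 16: (16 - 2) * 180 / 16 = 2520/16 = 315/2 degrees.

315/2 degrees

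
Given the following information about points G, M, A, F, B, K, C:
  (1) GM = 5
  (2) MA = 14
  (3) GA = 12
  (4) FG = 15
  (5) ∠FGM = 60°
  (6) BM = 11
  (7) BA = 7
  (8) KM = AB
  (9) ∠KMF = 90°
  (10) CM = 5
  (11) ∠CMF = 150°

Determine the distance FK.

From the given relations: KM = AB = 7.
Step 1: By the law of cosines on triangle FGM: FM² = 15² + 5² − 2·15·5·cos(60°) = 175, so FM = 5·√7.
Step 2: By the law of cosines on triangle FMK: FK² = (5·√7)² + 7² − 2·5·√7·7·cos(90°) = 224, so FK = 4·√14.

Therefore, the length of FK = 4·√14.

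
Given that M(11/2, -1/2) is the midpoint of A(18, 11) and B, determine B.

Using the midpoint formula: M = ((x1 + x2)/2, (y1 + y2)/2)
We know M = (11/2, -1/2) and A = (18, 11)
For x: 11/2 = (18 + x2)/2, so x2 = 2*11/2 - 18 = -7
For y: -1/2 = (11 + y2)/2, so y2 = 2*-1/2 - 11 = -12
B = (-7, -12)

(-7, -12)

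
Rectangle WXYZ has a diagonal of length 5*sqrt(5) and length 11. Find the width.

The diagonal of a rectangle forms a right triangle with the two sides.
Rearranging the Pythagorean theorem: missing side = sqrt(d^2 - known^2).
= sqrt(125 - 121) = sqrt(4) = 2.

2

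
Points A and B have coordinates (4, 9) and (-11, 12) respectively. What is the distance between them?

d = sqrt((-15)^2 + (3)^2) = sqrt(234) = 3*sqrt(26)

3*sqrt(26)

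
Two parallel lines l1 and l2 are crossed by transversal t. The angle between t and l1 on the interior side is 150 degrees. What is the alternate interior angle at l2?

Alternate interior angles are equal: 150 degrees.

150 degrees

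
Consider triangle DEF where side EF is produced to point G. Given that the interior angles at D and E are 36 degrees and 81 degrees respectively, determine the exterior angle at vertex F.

The interior angle at F is 180 - 36 - 81 = 63 degrees.
The exterior angle and interior angle at F are supplementary:
Exterior angle = 180 - 63 = 117 degrees.

117 degrees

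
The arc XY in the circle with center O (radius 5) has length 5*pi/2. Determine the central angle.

The full circumference is 2πr = 10*pi.
The arc is 5*pi/2 / 10*pi = 1/4 of the full circle.
So the central angle = 1/4 × 360° = 90°.

90°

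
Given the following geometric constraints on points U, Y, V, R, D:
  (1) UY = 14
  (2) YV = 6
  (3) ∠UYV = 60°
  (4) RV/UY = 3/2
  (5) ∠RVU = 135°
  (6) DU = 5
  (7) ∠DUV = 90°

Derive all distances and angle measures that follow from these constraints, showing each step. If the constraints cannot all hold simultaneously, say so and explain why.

The constraints are consistent.

From the given relations:
  RV = 3/2·UY = 3/2·14 = 21

Step 1: From UY = 14, YV = 6, and ∠UYV = 60°, by the law of cosines:
  UV² = UY² + YV² - 2·UY·YV·cos(60°) = 196 + 36 - 84 = 148
  UV = 2·√37

Step 2: From UV = 2·√37, VR = 21, and ∠UVR = 135°, by the law of cosines:
  UR² = UV² + VR² - 2·UV·VR·cos(135°) = 148 + 441 + 361.3 = 950.3
  UR ≈ 30.83

Step 3: From VU = 2·√37, UD = 5, and ∠VUD = 90°, by the law of cosines:
  VD² = VU² + UD² - 2·VU·UD·cos(90°) = 148 + 25 - 0 = 173
  VD = √173

Step 4: From UV = 2·√37, UY = 14, VY = 6, by the inverse law of cosines:
  cos(∠VUY) = (UV² + UY² - VY²) / (2·UV·UY)
  ∠VUY = 25.28°

Step 5: From VU = 2·√37, VY = 6, UY = 14, by the inverse law of cosines:
  cos(∠UVY) = (VU² + VY² - UY²) / (2·VU·VY)
  ∠UVY = 94.72°

Step 6: From UR = 30.83, UV = 2·√37, RV = 21, by the inverse law of cosines:
  cos(∠RUV) = (UR² + UV² - RV²) / (2·UR·UV)
  ∠RUV = 28.8°

Step 7: From VD = √173, VU = 2·√37, DU = 5, by the inverse law of cosines:
  cos(∠DVU) = (VD² + VU² - DU²) / (2·VD·VU)
  ∠DVU = 22.34°

Step 8: From RU = 30.83, RV = 21, UV = 2·√37, by the inverse law of cosines:
  cos(∠URV) = (RU² + RV² - UV²) / (2·RU·RV)
  ∠URV = 16.2°

Step 9: From DU = 5, DV = √173, UV = 2·√37, by the inverse law of cosines:
  cos(∠UDV) = (DU² + DV² - UV²) / (2·DU·DV)
  ∠UDV = 67.66°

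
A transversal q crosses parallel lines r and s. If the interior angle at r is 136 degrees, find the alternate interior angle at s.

Alternate interior angles are equal: 136 degrees.

136 degrees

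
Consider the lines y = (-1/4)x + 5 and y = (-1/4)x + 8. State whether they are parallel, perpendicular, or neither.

Slope of line 1: m1 = -1/4
Slope of line 2: m2 = -1/4
Two lines are parallel if and only if they have equal slopes (or both are vertical).
Here m1 = m2 = -1/4, confirming the lines are parallel.

Parallel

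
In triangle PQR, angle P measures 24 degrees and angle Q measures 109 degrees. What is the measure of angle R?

Let angle R = x. Then 24 + 109 + x = 180.
x = 180 - 133 = 47 degrees.

47 degrees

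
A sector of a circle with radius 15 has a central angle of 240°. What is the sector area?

Sector area = π(15²)(2/3) = 150*pi

150*pi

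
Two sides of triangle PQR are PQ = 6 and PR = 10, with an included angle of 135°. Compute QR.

Law of cosines: QR^2 = 6^2 + 10^2 - 2(6)(10)cos(135°) = 60*sqrt(2) + 136, so QR = 2*sqrt(15*sqrt(2) + 34).

2*sqrt(15*sqrt(2) + 34)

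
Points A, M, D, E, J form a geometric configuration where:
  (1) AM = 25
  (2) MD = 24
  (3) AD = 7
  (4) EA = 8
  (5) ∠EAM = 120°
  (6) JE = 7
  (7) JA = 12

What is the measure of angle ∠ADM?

Step 1: By the inverse law of cosines on triangle ADM: cos(∠ADM) = (7² + 24² − 25²) / (2·7·24) = 0/336 = 0, so ∠ADM = 90°.

Therefore, the measure of angle ∠ADM = 90°.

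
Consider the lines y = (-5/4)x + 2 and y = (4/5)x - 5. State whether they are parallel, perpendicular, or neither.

Slope of line 1: m1 = -5/4
Slope of line 2: m2 = 4/5
m1 * m2 = -1, so perpendicular.

Perpendicular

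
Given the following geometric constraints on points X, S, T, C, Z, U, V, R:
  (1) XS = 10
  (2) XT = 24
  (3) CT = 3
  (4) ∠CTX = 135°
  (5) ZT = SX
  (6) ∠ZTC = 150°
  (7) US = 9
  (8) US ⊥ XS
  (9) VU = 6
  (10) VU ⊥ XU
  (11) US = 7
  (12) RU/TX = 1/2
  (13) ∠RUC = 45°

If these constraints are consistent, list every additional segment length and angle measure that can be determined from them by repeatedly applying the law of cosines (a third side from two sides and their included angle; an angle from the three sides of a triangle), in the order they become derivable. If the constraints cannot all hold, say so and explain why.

These constraints are not satisfiable: (7) US = 9 and (11) US = 7 assign two different lengths to the same segment. No planar figure meets all of them, so nothing further can be derived.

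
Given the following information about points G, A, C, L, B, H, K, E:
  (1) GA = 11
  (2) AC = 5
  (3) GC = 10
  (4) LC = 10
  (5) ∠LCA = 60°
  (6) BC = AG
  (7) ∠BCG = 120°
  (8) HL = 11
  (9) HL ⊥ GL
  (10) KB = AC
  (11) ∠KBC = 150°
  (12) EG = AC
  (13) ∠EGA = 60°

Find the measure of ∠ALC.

Step 1: By the law of cosines on triangle LCA: LA² = 10² + 5² − 2·10·5·cos(60°) = 75, so LA = 5·√3.
Step 2: By the inverse law of cosines on triangle ALC: cos(∠ALC) = ((5·√3)² + 10² − 5²) / (2·5·√3·10) = 150/173.21 = 0.866, so ∠ALC = 30°.

Therefore, the measure of angle ∠ALC = 30°.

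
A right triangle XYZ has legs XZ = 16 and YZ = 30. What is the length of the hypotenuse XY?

XY = sqrt(16^2 + 30^2) = sqrt(1156) = 34

34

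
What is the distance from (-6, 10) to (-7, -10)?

The horizontal distance is |-7 - -6| = 1 and the vertical distance is |-10 - 10| = 20.
By the Pythagorean theorem, d = sqrt(1^2 + 20^2) = sqrt(401).

sqrt(401)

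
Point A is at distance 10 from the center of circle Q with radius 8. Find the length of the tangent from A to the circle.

The tangent, radius, and line from the external point to the center form a right triangle.
The right angle is where the tangent meets the radius.
By the Pythagorean theorem: tangent² + 8² = 10²
tangent² = 100 - 64 = 36
tangent = 6

6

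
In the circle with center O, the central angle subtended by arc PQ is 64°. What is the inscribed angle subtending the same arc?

An inscribed angle intercepts an arc from a point on the circle, while the central angle intercepts the same arc from the center.
The inscribed angle is always half the central angle: 64° / 2 = 32°.

32°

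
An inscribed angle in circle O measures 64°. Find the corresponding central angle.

Central angle = 2 × 64° = 128° (inscribed angle theorem).

128°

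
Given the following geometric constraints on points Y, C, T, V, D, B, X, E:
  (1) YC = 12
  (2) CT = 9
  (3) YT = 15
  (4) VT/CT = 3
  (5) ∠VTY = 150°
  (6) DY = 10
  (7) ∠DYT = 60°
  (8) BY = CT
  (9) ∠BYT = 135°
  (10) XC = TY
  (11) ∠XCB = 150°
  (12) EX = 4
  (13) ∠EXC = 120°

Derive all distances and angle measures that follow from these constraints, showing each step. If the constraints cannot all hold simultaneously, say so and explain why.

The constraints are consistent.

From the given relations:
  VT = 3·CT = 3·9 = 27
  BY = CT = 9
  XC = TY = 15

Step 1: From YT = 15, TV = 27, and ∠YTV = 150°, by the law of cosines:
  YV² = YT² + TV² - 2·YT·TV·cos(150°) = 225 + 729 + 701.5 = 1655
  YV ≈ 40.69

Step 2: From CX = 15, XE = 4, and ∠CXE = 120°, by the law of cosines:
  CE² = CX² + XE² - 2·CX·XE·cos(120°) = 225 + 16 + 60 = 301
  CE ≈ 17.35

Step 3: From TY = 15, YD = 10, and ∠TYD = 60°, by the law of cosines:
  TD² = TY² + YD² - 2·TY·YD·cos(60°) = 225 + 100 - 150 = 175
  TD = 5·√7

Step 4: From TY = 15, YB = 9, and ∠TYB = 135°, by the law of cosines:
  TB² = TY² + YB² - 2·TY·YB·cos(135°) = 225 + 81 + 190.9 = 496.9
  TB ≈ 22.29

Step 5: From YC = 12, YT = 15, CT = 9, by the inverse law of cosines:
  cos(∠CYT) = (YC² + YT² - CT²) / (2·YC·YT)
  ∠CYT = 36.87°

Step 6: From CT = 9, CY = 12, TY = 15, by the inverse law of cosines:
  cos(∠TCY) = (CT² + CY² - TY²) / (2·CT·CY)
  ∠TCY = 90°

Step 7: From TC = 9, TY = 15, CY = 12, by the inverse law of cosines:
  cos(∠CTY) = (TC² + TY² - CY²) / (2·TC·TY)
  ∠CTY = 53.13°

Step 8: From YT = 15, YV = 40.69, TV = 27, by the inverse law of cosines:
  cos(∠TYV) = (YT² + YV² - TV²) / (2·YT·YV)
  ∠TYV = 19.38°

Step 9: From CE = 17.35, CX = 15, EX = 4, by the inverse law of cosines:
  cos(∠ECX) = (CE² + CX² - EX²) / (2·CE·CX)
  ∠ECX = 11.52°

Step 10: From TB = 22.29, TY = 15, BY = 9, by the inverse law of cosines:
  cos(∠BTY) = (TB² + TY² - BY²) / (2·TB·TY)
  ∠BTY = 16.59°

Step 11: From TD = 5·√7, TY = 15, DY = 10, by the inverse law of cosines:
  cos(∠DTY) = (TD² + TY² - DY²) / (2·TD·TY)
  ∠DTY = 40.89°

Step 12: From VT = 27, VY = 40.69, TY = 15, by the inverse law of cosines:
  cos(∠TVY) = (VT² + VY² - TY²) / (2·VT·VY)
  ∠TVY = 10.62°

Step 13: From DT = 5·√7, DY = 10, TY = 15, by the inverse law of cosines:
  cos(∠TDY) = (DT² + DY² - TY²) / (2·DT·DY)
  ∠TDY = 79.11°

Step 14: From BT = 22.29, BY = 9, TY = 15, by the inverse law of cosines:
  cos(∠TBY) = (BT² + BY² - TY²) / (2·BT·BY)
  ∠TBY = 28.41°

Step 15: From EC = 17.35, EX = 4, CX = 15, by the inverse law of cosines:
  cos(∠CEX) = (EC² + EX² - CX²) / (2·EC·EX)
  ∠CEX = 48.48°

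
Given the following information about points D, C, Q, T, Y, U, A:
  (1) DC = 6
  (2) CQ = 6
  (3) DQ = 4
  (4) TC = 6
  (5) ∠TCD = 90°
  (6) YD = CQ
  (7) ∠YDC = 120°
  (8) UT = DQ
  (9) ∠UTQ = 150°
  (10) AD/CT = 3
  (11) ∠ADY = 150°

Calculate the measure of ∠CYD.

From the given relations: YD = CQ = 6.
Step 1: By the law of cosines on triangle YDC: YC² = 6² + 6² − 2·6·6·cos(120°) = 108, so YC = 6·√3.
Step 2: By the inverse law of cosines on triangle CYD: cos(∠CYD) = ((6·√3)² + 6² − 6²) / (2·6·√3·6) = 108/124.71 = 0.866, so ∠CYD = 30°.

Therefore, the measure of angle ∠CYD = 30°.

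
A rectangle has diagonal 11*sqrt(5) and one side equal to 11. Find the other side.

Using the Pythagorean theorem: d^2 = a^2 + b^2
b^2 = d^2 - a^2
b^2 = 605 - 121
b^2 = 484
b = sqrt(484) = 22

22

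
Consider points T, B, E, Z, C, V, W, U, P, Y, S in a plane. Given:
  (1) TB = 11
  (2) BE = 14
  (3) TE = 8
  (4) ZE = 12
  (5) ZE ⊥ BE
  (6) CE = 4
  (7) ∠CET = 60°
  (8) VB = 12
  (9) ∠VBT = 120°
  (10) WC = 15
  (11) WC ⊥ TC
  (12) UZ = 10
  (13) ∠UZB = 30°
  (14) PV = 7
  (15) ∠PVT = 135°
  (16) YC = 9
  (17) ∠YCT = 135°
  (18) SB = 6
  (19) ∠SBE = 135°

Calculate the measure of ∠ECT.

Step 1: By the law of cosines on triangle CET: CT² = 4² + 8² − 2·4·8·cos(60°) = 48, so CT = 4·√3.
Step 2: By the inverse law of cosines on triangle ECT: cos(∠ECT) = (4² + (4·√3)² − 8²) / (2·4·4·√3) = 0/55.43 = 0, so ∠ECT = 90°.

Therefore, the measure of angle ∠ECT = 90°.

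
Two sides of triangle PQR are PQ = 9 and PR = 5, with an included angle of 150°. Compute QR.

Law of cosines: QR^2 = 9^2 + 5^2 - 2(9)(5)cos(150°) = 45*sqrt(3) + 106, so QR = sqrt(45*sqrt(3) + 106).

sqrt(45*sqrt(3) + 106)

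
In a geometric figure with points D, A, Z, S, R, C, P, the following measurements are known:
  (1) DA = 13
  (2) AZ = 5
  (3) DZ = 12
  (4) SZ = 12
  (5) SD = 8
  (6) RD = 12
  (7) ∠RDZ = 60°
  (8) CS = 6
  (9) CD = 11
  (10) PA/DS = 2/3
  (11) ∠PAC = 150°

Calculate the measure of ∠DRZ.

Step 1: By the law of cosines on triangle RDZ: RZ² = 12² + 12² − 2·12·12·cos(60°) = 144, so RZ = 12.
Step 2: By the inverse law of cosines on triangle DRZ: cos(∠DRZ) = (12² + 12² − 12²) / (2·12·12) = 144/288 = 0.5, so ∠DRZ = 60°.

Therefore, the measure of angle ∠DRZ = 60°.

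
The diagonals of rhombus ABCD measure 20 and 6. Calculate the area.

Area of a rhombus = (d1 * d2) / 2
Area = (20 * 6) / 2
Area = 120 / 2
Area = 60

60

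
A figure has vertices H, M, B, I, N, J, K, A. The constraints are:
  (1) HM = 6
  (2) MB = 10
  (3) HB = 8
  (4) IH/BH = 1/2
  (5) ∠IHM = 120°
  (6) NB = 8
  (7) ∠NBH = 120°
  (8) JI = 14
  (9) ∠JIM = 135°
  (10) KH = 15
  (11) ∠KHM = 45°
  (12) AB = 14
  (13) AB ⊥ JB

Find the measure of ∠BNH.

Step 1: By the law of cosines on triangle NBH: NH² = 8² + 8² − 2·8·8·cos(120°) = 192, so NH = 8·√3.
Step 2: By the inverse law of cosines on triangle BNH: cos(∠BNH) = (8² + (8·√3)² − 8²) / (2·8·8·√3) = 192/221.7 = 0.866, so ∠BNH = 30°.

Therefore, the measure of angle ∠BNH = 30°.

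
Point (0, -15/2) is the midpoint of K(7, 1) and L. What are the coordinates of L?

Using the midpoint formula: M = ((x1 + x2)/2, (y1 + y2)/2)
We know M = (0, -15/2) and K = (7, 1)
For x: 0 = (7 + x2)/2, so x2 = 2*0 - 7 = -7
For y: -15/2 = (1 + y2)/2, so y2 = 2*-15/2 - 1 = -16
L = (-7, -16)

(-7, -16)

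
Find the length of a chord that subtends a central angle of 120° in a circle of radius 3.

Drop a perpendicular from the center to the chord, bisecting both the chord and the central angle.
Each half-chord = r sin(θ/2) = 3 sin(60°).
The full chord = 2 × 3 × sin(60°) = 3*sqrt(3).

3*sqrt(3)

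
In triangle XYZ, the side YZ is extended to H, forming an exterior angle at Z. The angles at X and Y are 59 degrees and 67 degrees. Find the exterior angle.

The interior angle at Z is 180 - 59 - 67 = 54 degrees.
The exterior angle and interior angle at Z are supplementary:
Exterior angle = 180 - 54 = 126 degrees.

126 degrees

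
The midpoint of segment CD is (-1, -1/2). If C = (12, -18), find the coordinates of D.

Using the midpoint formula: M = ((x1 + x2)/2, (y1 + y2)/2)
We know M = (-1, -1/2) and C = (12, -18)
For x: -1 = (12 + x2)/2, so x2 = 2*-1 - 12 = -14
For y: -1/2 = (-18 + y2)/2, so y2 = 2*-1/2 - -18 = 17
D = (-14, 17)

(-14, 17)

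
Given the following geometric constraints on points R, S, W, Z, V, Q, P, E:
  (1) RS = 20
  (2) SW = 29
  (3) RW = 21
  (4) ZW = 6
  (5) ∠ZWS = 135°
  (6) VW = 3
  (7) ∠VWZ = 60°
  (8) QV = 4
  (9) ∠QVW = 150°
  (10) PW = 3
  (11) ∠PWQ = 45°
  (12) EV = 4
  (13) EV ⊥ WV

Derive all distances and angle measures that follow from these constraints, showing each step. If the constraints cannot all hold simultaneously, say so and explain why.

The constraints are consistent.

Step 1: From SW = 29, WZ = 6, and ∠SWZ = 135°, by the law of cosines:
  SZ² = SW² + WZ² - 2·SW·WZ·cos(135°) = 841 + 36 + 246.1 = 1123
  SZ ≈ 33.51

Step 2: From WV = 3, VQ = 4, and ∠WVQ = 150°, by the law of cosines:
  WQ² = WV² + VQ² - 2·WV·VQ·cos(150°) = 9 + 16 + 20.78 = 45.78
  WQ ≈ 6.77

Step 3: From WV = 3, VE = 4, and ∠WVE = 90°, by the law of cosines:
  WE² = WV² + VE² - 2·WV·VE·cos(90°) = 9 + 16 - 0 = 25
  WE = 5

Step 4: From ZW = 6, WV = 3, and ∠ZWV = 60°, by the law of cosines:
  ZV² = ZW² + WV² - 2·ZW·WV·cos(60°) = 36 + 9 - 18 = 27
  ZV = 3·√3

Step 5: From RS = 20, RW = 21, SW = 29, by the inverse law of cosines:
  cos(∠SRW) = (RS² + RW² - SW²) / (2·RS·RW)
  ∠SRW = 90°

Step 6: From SR = 20, SW = 29, RW = 21, by the inverse law of cosines:
  cos(∠RSW) = (SR² + SW² - RW²) / (2·SR·SW)
  ∠RSW = 46.4°

Step 7: From WR = 21, WS = 29, RS = 20, by the inverse law of cosines:
  cos(∠RWS) = (WR² + WS² - RS²) / (2·WR·WS)
  ∠RWS = 43.6°

Step 8: From QW = 6.77, WP = 3, and ∠QWP = 45°, by the law of cosines:
  QP² = QW² + WP² - 2·QW·WP·cos(45°) = 45.78 + 9 - 28.71 = 26.08
  QP ≈ 5.11

Step 9: From SW = 29, SZ = 33.51, WZ = 6, by the inverse law of cosines:
  cos(∠WSZ) = (SW² + SZ² - WZ²) / (2·SW·SZ)
  ∠WSZ = 7.27°

Step 10: From WE = 5, WV = 3, EV = 4, by the inverse law of cosines:
  cos(∠EWV) = (WE² + WV² - EV²) / (2·WE·WV)
  ∠EWV = 53.13°

Step 11: From WQ = 6.77, WV = 3, QV = 4, by the inverse law of cosines:
  cos(∠QWV) = (WQ² + WV² - QV²) / (2·WQ·WV)
  ∠QWV = 17.19°

Step 12: From ZS = 33.51, ZW = 6, SW = 29, by the inverse law of cosines:
  cos(∠SZW) = (ZS² + ZW² - SW²) / (2·ZS·ZW)
  ∠SZW = 37.73°

Step 13: From ZV = 3·√3, ZW = 6, VW = 3, by the inverse law of cosines:
  cos(∠VZW) = (ZV² + ZW² - VW²) / (2·ZV·ZW)
  ∠VZW = 30°

Step 14: From VW = 3, VZ = 3·√3, WZ = 6, by the inverse law of cosines:
  cos(∠WVZ) = (VW² + VZ² - WZ²) / (2·VW·VZ)
  ∠WVZ = 90°

Step 15: From QV = 4, QW = 6.77, VW = 3, by the inverse law of cosines:
  cos(∠VQW) = (QV² + QW² - VW²) / (2·QV·QW)
  ∠VQW = 12.81°

Step 16: From EV = 4, EW = 5, VW = 3, by the inverse law of cosines:
  cos(∠VEW) = (EV² + EW² - VW²) / (2·EV·EW)
  ∠VEW = 36.87°

Step 17: From QP = 5.11, QW = 6.77, PW = 3, by the inverse law of cosines:
  cos(∠PQW) = (QP² + QW² - PW²) / (2·QP·QW)
  ∠PQW = 24.55°

Step 18: From PQ = 5.11, PW = 3, QW = 6.77, by the inverse law of cosines:
  cos(∠QPW) = (PQ² + PW² - QW²) / (2·PQ·PW)
  ∠QPW = 110.45°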